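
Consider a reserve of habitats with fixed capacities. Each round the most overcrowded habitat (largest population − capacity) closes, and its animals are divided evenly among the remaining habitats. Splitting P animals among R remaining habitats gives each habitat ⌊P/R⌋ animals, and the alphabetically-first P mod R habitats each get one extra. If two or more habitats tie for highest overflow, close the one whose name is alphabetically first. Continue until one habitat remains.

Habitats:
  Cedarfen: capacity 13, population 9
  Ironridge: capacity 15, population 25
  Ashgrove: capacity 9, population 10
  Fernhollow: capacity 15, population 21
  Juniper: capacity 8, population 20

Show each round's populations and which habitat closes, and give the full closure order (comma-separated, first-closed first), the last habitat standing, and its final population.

Closure order: Juniper, Ironridge, Fernhollow, Ashgrove
Last habitat: Cedarfen with 85 animals

Round 1: Ashgrove=10 Cedarfen=9 Fernhollow=21 Ironridge=25 Juniper=20 → close Juniper (overflow 12)
  20÷4 = 5 each, +1 to first 0
Round 2: Ashgrove=15 Cedarfen=14 Fernhollow=26 Ironridge=30 → close Ironridge (overflow 15)
  30÷3 = 10 each, +1 to first 0
Round 3: Ashgrove=25 Cedarfen=24 Fernhollow=36 → close Fernhollow (overflow 21)
  36÷2 = 18 each, +1 to first 0
Round 4: Ashgrove=43 Cedarfen=42 → close Ashgrove (overflow 34)
  43÷1 = 43 each, +1 to first 0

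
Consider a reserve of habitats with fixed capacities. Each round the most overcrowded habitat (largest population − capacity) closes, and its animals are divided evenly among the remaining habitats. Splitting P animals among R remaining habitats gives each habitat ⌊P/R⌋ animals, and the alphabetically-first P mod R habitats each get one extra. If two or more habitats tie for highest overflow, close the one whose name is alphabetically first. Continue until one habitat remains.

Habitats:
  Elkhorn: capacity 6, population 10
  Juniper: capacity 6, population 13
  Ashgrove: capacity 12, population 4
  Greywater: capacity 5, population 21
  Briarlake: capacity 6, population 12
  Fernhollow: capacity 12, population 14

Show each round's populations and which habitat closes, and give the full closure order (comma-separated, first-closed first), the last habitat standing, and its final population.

Closure order: Greywater, Juniper, Briarlake, Elkhorn, Fernhollow
Last habitat: Ashgrove with 74 animals

Round 1: Ashgrove=4 Briarlake=12 Elkhorn=10 Fernhollow=14 Greywater=21 Juniper=13 → close Greywater (overflow 16)
  21÷5 = 4 each, +1 to first 1
Round 2: Ashgrove=9 Briarlake=16 Elkhorn=14 Fernhollow=18 Juniper=17 → close Juniper (overflow 11)
  17÷4 = 4 each, +1 to first 1
Round 3: Ashgrove=14 Briarlake=20 Elkhorn=18 Fernhollow=22 → close Briarlake (overflow 14)
  20÷3 = 6 each, +1 to first 2
Round 4: Ashgrove=21 Elkhorn=25 Fernhollow=28 → close Elkhorn (overflow 19)
  25÷2 = 12 each, +1 to first 1
Round 5: Ashgrove=34 Fernhollow=40 → close Fernhollow (overflow 28)
  40÷1 = 40 each, +1 to first 0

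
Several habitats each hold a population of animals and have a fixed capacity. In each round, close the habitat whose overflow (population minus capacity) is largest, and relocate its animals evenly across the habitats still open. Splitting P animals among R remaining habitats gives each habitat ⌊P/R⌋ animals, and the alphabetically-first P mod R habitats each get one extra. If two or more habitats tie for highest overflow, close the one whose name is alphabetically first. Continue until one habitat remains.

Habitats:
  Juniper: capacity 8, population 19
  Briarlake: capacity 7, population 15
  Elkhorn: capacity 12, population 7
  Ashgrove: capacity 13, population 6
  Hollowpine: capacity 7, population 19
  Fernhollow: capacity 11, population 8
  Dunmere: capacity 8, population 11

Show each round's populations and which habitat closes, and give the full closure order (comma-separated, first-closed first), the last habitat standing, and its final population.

Round 1: Ashgrove=6 Briarlake=15 Dunmere=11 Elkhorn=7 Fernhollow=8 Hollowpine=19 Juniper=19 → close Hollowpine (overflow 12)
  19÷6 = 3 each, +1 to first 1
Round 2: Ashgrove=10 Briarlake=18 Dunmere=14 Elkhorn=10 Fernhollow=11 Juniper=22 → close Juniper (overflow 14)
  22÷5 = 4 each, +1 to first 2
Round 3: Ashgrove=15 Briarlake=23 Dunmere=18 Elkhorn=14 Fernhollow=15 → close Briarlake (overflow 16)
  23÷4 = 5 each, +1 to first 3
Round 4: Ashgrove=21 Dunmere=24 Elkhorn=20 Fernhollow=20 → close Dunmere (overflow 16)
  24÷3 = 8 each, +1 to first 0
Round 5: Ashgrove=29 Elkhorn=28 Fernhollow=28 → close Fernhollow (overflow 17)
  28÷2 = 14 each, +1 to first 0
Round 6: Ashgrove=43 Elkhorn=42 → close Ashgrove (overflow 30)
  43÷1 = 43 each, +1 to first 0

Closure order: Hollowpine, Juniper, Briarlake, Dunmere, Fernhollow, Ashgrove
Last habitat: Elkhorn with 85 animals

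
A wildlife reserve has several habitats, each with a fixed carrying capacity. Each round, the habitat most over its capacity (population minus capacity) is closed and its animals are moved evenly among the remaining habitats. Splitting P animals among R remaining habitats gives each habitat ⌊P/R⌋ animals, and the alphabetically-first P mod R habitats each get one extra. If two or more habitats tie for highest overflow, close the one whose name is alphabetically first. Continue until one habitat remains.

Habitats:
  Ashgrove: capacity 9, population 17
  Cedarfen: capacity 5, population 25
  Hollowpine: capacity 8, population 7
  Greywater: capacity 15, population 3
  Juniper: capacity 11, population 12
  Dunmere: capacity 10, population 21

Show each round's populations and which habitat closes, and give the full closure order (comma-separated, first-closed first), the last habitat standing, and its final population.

Round 1: Ashgrove=17 Cedarfen=25 Dunmere=21 Greywater=3 Hollowpine=7 Juniper=12 → close Cedarfen (overflow 20)
  25÷5 = 5 each, +1 to first 0
Round 2: Ashgrove=22 Dunmere=26 Greywater=8 Hollowpine=12 Juniper=17 → close Dunmere (overflow 16)
  26÷4 = 6 each, +1 to first 2
Round 3: Ashgrove=29 Greywater=15 Hollowpine=18 Juniper=23 → close Ashgrove (overflow 20)
  29÷3 = 9 each, +1 to first 2
Round 4: Greywater=25 Hollowpine=28 Juniper=32 → close Juniper (overflow 21)
  32÷2 = 16 each, +1 to first 0
Round 5: Greywater=41 Hollowpine=44 → close Hollowpine (overflow 36)
  44÷1 = 44 each, +1 to first 0

Closure order: Cedarfen, Dunmere, Ashgrove, Juniper, Hollowpine
Last habitat: Greywater with 85 animals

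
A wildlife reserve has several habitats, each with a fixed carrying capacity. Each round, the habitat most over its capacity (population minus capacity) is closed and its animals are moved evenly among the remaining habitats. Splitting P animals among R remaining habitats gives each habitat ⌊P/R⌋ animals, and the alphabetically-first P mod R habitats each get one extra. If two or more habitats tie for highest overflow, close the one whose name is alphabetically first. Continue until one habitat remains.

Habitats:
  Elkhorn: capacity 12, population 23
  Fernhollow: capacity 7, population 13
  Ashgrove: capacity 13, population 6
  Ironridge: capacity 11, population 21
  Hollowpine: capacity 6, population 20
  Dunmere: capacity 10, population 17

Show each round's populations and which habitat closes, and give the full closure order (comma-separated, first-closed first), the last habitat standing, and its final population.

Closure order: Hollowpine, Elkhorn, Ironridge, Dunmere, Fernhollow
Last habitat: Ashgrove with 100 animals

Round 1: Ashgrove=6 Dunmere=17 Elkhorn=23 Fernhollow=13 Hollowpine=20 Ironridge=21 → close Hollowpine (overflow 14)
  20÷5 = 4 each, +1 to first 0
Round 2: Ashgrove=10 Dunmere=21 Elkhorn=27 Fernhollow=17 Ironridge=25 → close Elkhorn (overflow 15)
  27÷4 = 6 each, +1 to first 3
Round 3: Ashgrove=17 Dunmere=28 Fernhollow=24 Ironridge=31 → close Ironridge (overflow 20)
  31÷3 = 10 each, +1 to first 1
Round 4: Ashgrove=28 Dunmere=38 Fernhollow=34 → close Dunmere (overflow 28)
  38÷2 = 19 each, +1 to first 0
Round 5: Ashgrove=47 Fernhollow=53 → close Fernhollow (overflow 46)
  53÷1 = 53 each, +1 to first 0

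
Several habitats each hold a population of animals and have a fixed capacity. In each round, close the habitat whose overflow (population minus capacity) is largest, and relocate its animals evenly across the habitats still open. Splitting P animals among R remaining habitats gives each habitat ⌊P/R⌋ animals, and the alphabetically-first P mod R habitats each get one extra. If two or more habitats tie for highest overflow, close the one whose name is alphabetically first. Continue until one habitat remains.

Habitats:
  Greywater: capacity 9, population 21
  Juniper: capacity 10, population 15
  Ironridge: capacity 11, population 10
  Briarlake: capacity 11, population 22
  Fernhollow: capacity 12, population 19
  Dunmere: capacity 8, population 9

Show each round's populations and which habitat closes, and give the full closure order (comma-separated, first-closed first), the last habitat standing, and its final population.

Closure order: Greywater, Briarlake, Fernhollow, Juniper, Dunmere
Last habitat: Ironridge with 96 animals

Round 1: Briarlake=22 Dunmere=9 Fernhollow=19 Greywater=21 Ironridge=10 Juniper=15 → close Greywater (overflow 12)
  21÷5 = 4 each, +1 to first 1
Round 2: Briarlake=27 Dunmere=13 Fernhollow=23 Ironridge=14 Juniper=19 → close Briarlake (overflow 16)
  27÷4 = 6 each, +1 to first 3
Round 3: Dunmere=20 Fernhollow=30 Ironridge=21 Juniper=25 → close Fernhollow (overflow 18)
  30÷3 = 10 each, +1 to first 0
Round 4: Dunmere=30 Ironridge=31 Juniper=35 → close Juniper (overflow 25)
  35÷2 = 17 each, +1 to first 1
Round 5: Dunmere=48 Ironridge=48 → close Dunmere (overflow 40)
  48÷1 = 48 each, +1 to first 0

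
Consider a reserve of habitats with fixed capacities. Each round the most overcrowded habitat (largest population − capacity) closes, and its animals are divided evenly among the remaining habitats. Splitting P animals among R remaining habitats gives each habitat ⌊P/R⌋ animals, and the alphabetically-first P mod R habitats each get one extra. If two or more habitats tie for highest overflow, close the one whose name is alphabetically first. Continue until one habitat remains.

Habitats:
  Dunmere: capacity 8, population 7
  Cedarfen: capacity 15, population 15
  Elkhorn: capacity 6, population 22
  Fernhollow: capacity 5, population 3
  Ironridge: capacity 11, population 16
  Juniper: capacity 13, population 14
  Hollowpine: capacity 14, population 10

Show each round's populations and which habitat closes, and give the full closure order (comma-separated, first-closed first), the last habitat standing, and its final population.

Round 1: Cedarfen=15 Dunmere=7 Elkhorn=22 Fernhollow=3 Hollowpine=10 Ironridge=16 Juniper=14 → close Elkhorn (overflow 16)
  22÷6 = 3 each, +1 to first 4
Round 2: Cedarfen=19 Dunmere=11 Fernhollow=7 Hollowpine=14 Ironridge=19 Juniper=17 → close Ironridge (overflow 8)
  19÷5 = 3 each, +1 to first 4
Round 3: Cedarfen=23 Dunmere=15 Fernhollow=11 Hollowpine=18 Juniper=20 → close Cedarfen (overflow 8)
  23÷4 = 5 each, +1 to first 3
Round 4: Dunmere=21 Fernhollow=17 Hollowpine=24 Juniper=25 → close Dunmere (overflow 13)
  21÷3 = 7 each, +1 to first 0
Round 5: Fernhollow=24 Hollowpine=31 Juniper=32 → close Fernhollow (overflow 19)
  24÷2 = 12 each, +1 to first 0
Round 6: Hollowpine=43 Juniper=44 → close Juniper (overflow 31)
  44÷1 = 44 each, +1 to first 0

Closure order: Elkhorn, Ironridge, Cedarfen, Dunmere, Fernhollow, Juniper
Last habitat: Hollowpine with 87 animals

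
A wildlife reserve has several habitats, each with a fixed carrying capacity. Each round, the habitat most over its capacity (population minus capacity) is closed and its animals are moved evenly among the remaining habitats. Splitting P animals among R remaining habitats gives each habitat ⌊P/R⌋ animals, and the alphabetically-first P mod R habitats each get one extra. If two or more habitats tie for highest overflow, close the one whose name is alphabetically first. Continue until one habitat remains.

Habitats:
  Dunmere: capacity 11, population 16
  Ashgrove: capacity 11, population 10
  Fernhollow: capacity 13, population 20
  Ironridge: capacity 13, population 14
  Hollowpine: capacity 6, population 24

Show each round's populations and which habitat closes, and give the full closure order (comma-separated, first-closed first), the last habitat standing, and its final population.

Closure order: Hollowpine, Fernhollow, Dunmere, Ashgrove
Last habitat: Ironridge with 84 animals

Round 1: Ashgrove=10 Dunmere=16 Fernhollow=20 Hollowpine=24 Ironridge=14 → close Hollowpine (overflow 18)
  24÷4 = 6 each, +1 to first 0
Round 2: Ashgrove=16 Dunmere=22 Fernhollow=26 Ironridge=20 → close Fernhollow (overflow 13)
  26÷3 = 8 each, +1 to first 2
Round 3: Ashgrove=25 Dunmere=31 Ironridge=28 → close Dunmere (overflow 20)
  31÷2 = 15 each, +1 to first 1
Round 4: Ashgrove=41 Ironridge=43 → close Ashgrove (overflow 30)
  41÷1 = 41 each, +1 to first 0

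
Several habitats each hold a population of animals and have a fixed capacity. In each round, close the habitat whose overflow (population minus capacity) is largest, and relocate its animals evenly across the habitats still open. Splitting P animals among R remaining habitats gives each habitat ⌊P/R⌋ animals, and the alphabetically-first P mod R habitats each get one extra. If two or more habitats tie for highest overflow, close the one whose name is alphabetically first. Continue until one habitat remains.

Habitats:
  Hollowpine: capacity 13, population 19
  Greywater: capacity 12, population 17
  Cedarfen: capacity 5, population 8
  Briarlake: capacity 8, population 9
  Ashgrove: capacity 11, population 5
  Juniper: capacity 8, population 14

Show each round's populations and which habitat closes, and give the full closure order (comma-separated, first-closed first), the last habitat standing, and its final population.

Round 1: Ashgrove=5 Briarlake=9 Cedarfen=8 Greywater=17 Hollowpine=19 Juniper=14 → close Hollowpine (overflow 6)
  19÷5 = 3 each, +1 to first 4
Round 2: Ashgrove=9 Briarlake=13 Cedarfen=12 Greywater=21 Juniper=17 → close Greywater (overflow 9)
  21÷4 = 5 each, +1 to first 1
Round 3: Ashgrove=15 Briarlake=18 Cedarfen=17 Juniper=22 → close Juniper (overflow 14)
  22÷3 = 7 each, +1 to first 1
Round 4: Ashgrove=23 Briarlake=25 Cedarfen=24 → close Cedarfen (overflow 19)
  24÷2 = 12 each, +1 to first 0
Round 5: Ashgrove=35 Briarlake=37 → close Briarlake (overflow 29)
  37÷1 = 37 each, +1 to first 0

Closure order: Hollowpine, Greywater, Juniper, Cedarfen, Briarlake
Last habitat: Ashgrove with 72 animals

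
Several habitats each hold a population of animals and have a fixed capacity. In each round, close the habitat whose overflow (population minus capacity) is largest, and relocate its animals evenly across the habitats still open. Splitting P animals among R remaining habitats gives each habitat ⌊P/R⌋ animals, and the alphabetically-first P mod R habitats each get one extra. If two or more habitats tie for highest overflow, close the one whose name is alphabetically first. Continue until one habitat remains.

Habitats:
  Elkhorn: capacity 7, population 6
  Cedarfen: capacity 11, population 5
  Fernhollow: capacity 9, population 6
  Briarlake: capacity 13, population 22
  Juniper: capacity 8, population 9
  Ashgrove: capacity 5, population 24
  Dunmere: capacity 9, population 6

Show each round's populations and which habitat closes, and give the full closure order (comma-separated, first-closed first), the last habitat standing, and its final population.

Round 1: Ashgrove=24 Briarlake=22 Cedarfen=5 Dunmere=6 Elkhorn=6 Fernhollow=6 Juniper=9 → close Ashgrove (overflow 19)
  24÷6 = 4 each, +1 to first 0
Round 2: Briarlake=26 Cedarfen=9 Dunmere=10 Elkhorn=10 Fernhollow=10 Juniper=13 → close Briarlake (overflow 13)
  26÷5 = 5 each, +1 to first 1
Round 3: Cedarfen=15 Dunmere=15 Elkhorn=15 Fernhollow=15 Juniper=18 → close Juniper (overflow 10)
  18÷4 = 4 each, +1 to first 2
Round 4: Cedarfen=20 Dunmere=20 Elkhorn=19 Fernhollow=19 → close Elkhorn (overflow 12)
  19÷3 = 6 each, +1 to first 1
Round 5: Cedarfen=27 Dunmere=26 Fernhollow=25 → close Dunmere (overflow 17)
  26÷2 = 13 each, +1 to first 0
Round 6: Cedarfen=40 Fernhollow=38 → close Cedarfen (overflow 29)
  40÷1 = 40 each, +1 to first 0

Closure order: Ashgrove, Briarlake, Juniper, Elkhorn, Dunmere, Cedarfen
Last habitat: Fernhollow with 78 animals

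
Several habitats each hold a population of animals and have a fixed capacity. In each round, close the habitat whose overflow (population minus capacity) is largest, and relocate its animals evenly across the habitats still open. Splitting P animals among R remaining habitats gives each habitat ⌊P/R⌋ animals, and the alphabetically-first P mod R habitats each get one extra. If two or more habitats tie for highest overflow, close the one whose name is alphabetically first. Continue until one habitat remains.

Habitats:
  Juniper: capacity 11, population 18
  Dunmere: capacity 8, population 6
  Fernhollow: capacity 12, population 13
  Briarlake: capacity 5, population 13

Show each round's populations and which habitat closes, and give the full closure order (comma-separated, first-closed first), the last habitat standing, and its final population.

Round 1: Briarlake=13 Dunmere=6 Fernhollow=13 Juniper=18 → close Briarlake (overflow 8)
  13÷3 = 4 each, +1 to first 1
Round 2: Dunmere=11 Fernhollow=17 Juniper=22 → close Juniper (overflow 11)
  22÷2 = 11 each, +1 to first 0
Round 3: Dunmere=22 Fernhollow=28 → close Fernhollow (overflow 16)
  28÷1 = 28 each, +1 to first 0

Closure order: Briarlake, Juniper, Fernhollow
Last habitat: Dunmere with 50 animals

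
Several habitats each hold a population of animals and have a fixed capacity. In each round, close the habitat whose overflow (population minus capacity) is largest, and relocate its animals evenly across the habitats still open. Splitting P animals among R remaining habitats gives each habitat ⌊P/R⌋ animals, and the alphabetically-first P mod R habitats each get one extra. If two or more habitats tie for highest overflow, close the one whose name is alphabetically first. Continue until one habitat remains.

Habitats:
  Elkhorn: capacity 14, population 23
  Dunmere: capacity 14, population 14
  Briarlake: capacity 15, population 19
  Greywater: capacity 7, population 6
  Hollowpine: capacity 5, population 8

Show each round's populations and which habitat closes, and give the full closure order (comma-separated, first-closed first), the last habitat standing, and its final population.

Round 1: Briarlake=19 Dunmere=14 Elkhorn=23 Greywater=6 Hollowpine=8 → close Elkhorn (overflow 9)
  23÷4 = 5 each, +1 to first 3
Round 2: Briarlake=25 Dunmere=20 Greywater=12 Hollowpine=13 → close Briarlake (overflow 10)
  25÷3 = 8 each, +1 to first 1
Round 3: Dunmere=29 Greywater=20 Hollowpine=21 → close Hollowpine (overflow 16)
  21÷2 = 10 each, +1 to first 1
Round 4: Dunmere=40 Greywater=30 → close Dunmere (overflow 26)
  40÷1 = 40 each, +1 to first 0

Closure order: Elkhorn, Briarlake, Hollowpine, Dunmere
Last habitat: Greywater with 70 animals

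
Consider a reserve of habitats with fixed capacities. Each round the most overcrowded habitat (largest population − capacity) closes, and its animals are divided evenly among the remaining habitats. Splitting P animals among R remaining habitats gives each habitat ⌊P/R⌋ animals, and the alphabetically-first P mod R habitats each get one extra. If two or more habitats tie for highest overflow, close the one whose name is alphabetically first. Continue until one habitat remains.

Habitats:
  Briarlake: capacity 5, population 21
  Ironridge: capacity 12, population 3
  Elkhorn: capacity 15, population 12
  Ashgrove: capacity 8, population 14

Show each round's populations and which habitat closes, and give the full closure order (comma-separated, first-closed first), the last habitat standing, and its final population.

Round 1: Ashgrove=14 Briarlake=21 Elkhorn=12 Ironridge=3 → close Briarlake (overflow 16)
  21÷3 = 7 each, +1 to first 0
Round 2: Ashgrove=21 Elkhorn=19 Ironridge=10 → close Ashgrove (overflow 13)
  21÷2 = 10 each, +1 to first 1
Round 3: Elkhorn=30 Ironridge=20 → close Elkhorn (overflow 15)
  30÷1 = 30 each, +1 to first 0

Closure order: Briarlake, Ashgrove, Elkhorn
Last habitat: Ironridge with 50 animals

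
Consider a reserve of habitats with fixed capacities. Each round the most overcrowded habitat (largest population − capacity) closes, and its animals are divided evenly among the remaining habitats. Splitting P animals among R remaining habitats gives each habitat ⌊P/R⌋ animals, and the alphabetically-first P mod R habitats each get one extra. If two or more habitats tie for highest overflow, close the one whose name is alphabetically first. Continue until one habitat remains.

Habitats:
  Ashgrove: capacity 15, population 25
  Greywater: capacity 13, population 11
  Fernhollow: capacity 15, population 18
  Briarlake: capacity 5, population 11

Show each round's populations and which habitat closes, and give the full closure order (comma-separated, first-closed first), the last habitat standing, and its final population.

Closure order: Ashgrove, Briarlake, Fernhollow
Last habitat: Greywater with 65 animals

Round 1: Ashgrove=25 Briarlake=11 Fernhollow=18 Greywater=11 → close Ashgrove (overflow 10)
  25÷3 = 8 each, +1 to first 1
Round 2: Briarlake=20 Fernhollow=26 Greywater=19 → close Briarlake (overflow 15)
  20÷2 = 10 each, +1 to first 0
Round 3: Fernhollow=36 Greywater=29 → close Fernhollow (overflow 21)
  36÷1 = 36 each, +1 to first 0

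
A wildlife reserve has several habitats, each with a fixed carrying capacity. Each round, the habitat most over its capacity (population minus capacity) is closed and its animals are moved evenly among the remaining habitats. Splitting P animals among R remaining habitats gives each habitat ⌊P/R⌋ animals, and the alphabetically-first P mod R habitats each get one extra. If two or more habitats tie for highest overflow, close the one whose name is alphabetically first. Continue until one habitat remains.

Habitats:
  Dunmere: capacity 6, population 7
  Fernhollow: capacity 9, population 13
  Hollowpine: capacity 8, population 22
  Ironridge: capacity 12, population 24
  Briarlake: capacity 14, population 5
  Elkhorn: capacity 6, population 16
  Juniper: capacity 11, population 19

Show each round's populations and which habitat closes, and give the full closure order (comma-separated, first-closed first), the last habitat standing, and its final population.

Round 1: Briarlake=5 Dunmere=7 Elkhorn=16 Fernhollow=13 Hollowpine=22 Ironridge=24 Juniper=19 → close Hollowpine (overflow 14)
  22÷6 = 3 each, +1 to first 4
Round 2: Briarlake=9 Dunmere=11 Elkhorn=20 Fernhollow=17 Ironridge=27 Juniper=22 → close Ironridge (overflow 15)
  27÷5 = 5 each, +1 to first 2
Round 3: Briarlake=15 Dunmere=17 Elkhorn=25 Fernhollow=22 Juniper=27 → close Elkhorn (overflow 19)
  25÷4 = 6 each, +1 to first 1
Round 4: Briarlake=22 Dunmere=23 Fernhollow=28 Juniper=33 → close Juniper (overflow 22)
  33÷3 = 11 each, +1 to first 0
Round 5: Briarlake=33 Dunmere=34 Fernhollow=39 → close Fernhollow (overflow 30)
  39÷2 = 19 each, +1 to first 1
Round 6: Briarlake=53 Dunmere=53 → close Dunmere (overflow 47)
  53÷1 = 53 each, +1 to first 0

Closure order: Hollowpine, Ironridge, Elkhorn, Juniper, Fernhollow, Dunmere
Last habitat: Briarlake with 106 animals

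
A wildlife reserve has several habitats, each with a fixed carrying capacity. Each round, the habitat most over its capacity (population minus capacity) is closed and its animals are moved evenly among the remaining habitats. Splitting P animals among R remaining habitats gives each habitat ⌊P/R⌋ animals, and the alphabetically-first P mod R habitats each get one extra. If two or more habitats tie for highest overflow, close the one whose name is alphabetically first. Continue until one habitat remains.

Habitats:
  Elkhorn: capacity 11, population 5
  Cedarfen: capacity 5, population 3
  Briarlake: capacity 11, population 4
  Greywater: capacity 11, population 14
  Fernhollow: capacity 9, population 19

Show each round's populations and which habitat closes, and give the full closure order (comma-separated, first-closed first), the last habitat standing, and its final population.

Round 1: Briarlake=4 Cedarfen=3 Elkhorn=5 Fernhollow=19 Greywater=14 → close Fernhollow (overflow 10)
  19÷4 = 4 each, +1 to first 3
Round 2: Briarlake=9 Cedarfen=8 Elkhorn=10 Greywater=18 → close Greywater (overflow 7)
  18÷3 = 6 each, +1 to first 0
Round 3: Briarlake=15 Cedarfen=14 Elkhorn=16 → close Cedarfen (overflow 9)
  14÷2 = 7 each, +1 to first 0
Round 4: Briarlake=22 Elkhorn=23 → close Elkhorn (overflow 12)
  23÷1 = 23 each, +1 to first 0

Closure order: Fernhollow, Greywater, Cedarfen, Elkhorn
Last habitat: Briarlake with 45 animals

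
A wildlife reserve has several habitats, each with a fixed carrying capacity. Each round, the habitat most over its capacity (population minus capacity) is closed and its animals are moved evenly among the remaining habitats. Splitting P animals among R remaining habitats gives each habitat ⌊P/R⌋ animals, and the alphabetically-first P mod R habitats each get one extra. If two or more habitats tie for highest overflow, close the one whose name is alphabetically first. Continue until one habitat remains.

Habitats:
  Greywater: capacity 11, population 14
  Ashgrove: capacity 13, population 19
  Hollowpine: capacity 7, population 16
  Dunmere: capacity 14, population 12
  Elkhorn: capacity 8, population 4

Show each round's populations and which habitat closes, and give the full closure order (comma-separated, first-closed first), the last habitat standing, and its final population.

Closure order: Hollowpine, Ashgrove, Greywater, Dunmere
Last habitat: Elkhorn with 65 animals

Round 1: Ashgrove=19 Dunmere=12 Elkhorn=4 Greywater=14 Hollowpine=16 → close Hollowpine (overflow 9)
  16÷4 = 4 each, +1 to first 0
Round 2: Ashgrove=23 Dunmere=16 Elkhorn=8 Greywater=18 → close Ashgrove (overflow 10)
  23÷3 = 7 each, +1 to first 2
Round 3: Dunmere=24 Elkhorn=16 Greywater=25 → close Greywater (overflow 14)
  25÷2 = 12 each, +1 to first 1
Round 4: Dunmere=37 Elkhorn=28 → close Dunmere (overflow 23)
  37÷1 = 37 each, +1 to first 0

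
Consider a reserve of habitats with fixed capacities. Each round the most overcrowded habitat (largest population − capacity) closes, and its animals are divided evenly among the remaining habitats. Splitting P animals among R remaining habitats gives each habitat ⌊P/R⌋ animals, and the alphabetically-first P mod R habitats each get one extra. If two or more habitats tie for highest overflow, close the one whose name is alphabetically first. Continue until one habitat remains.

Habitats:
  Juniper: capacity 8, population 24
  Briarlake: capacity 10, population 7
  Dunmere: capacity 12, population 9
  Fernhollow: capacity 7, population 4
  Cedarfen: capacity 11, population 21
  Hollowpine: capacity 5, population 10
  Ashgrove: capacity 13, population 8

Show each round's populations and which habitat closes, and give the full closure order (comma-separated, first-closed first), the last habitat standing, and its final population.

Closure order: Juniper, Cedarfen, Hollowpine, Briarlake, Dunmere, Fernhollow
Last habitat: Ashgrove with 83 animals

Round 1: Ashgrove=8 Briarlake=7 Cedarfen=21 Dunmere=9 Fernhollow=4 Hollowpine=10 Juniper=24 → close Juniper (overflow 16)
  24÷6 = 4 each, +1 to first 0
Round 2: Ashgrove=12 Briarlake=11 Cedarfen=25 Dunmere=13 Fernhollow=8 Hollowpine=14 → close Cedarfen (overflow 14)
  25÷5 = 5 each, +1 to first 0
Round 3: Ashgrove=17 Briarlake=16 Dunmere=18 Fernhollow=13 Hollowpine=19 → close Hollowpine (overflow 14)
  19÷4 = 4 each, +1 to first 3
Round 4: Ashgrove=22 Briarlake=21 Dunmere=23 Fernhollow=17 → close Briarlake (overflow 11)
  21÷3 = 7 each, +1 to first 0
Round 5: Ashgrove=29 Dunmere=30 Fernhollow=24 → close Dunmere (overflow 18)
  30÷2 = 15 each, +1 to first 0
Round 6: Ashgrove=44 Fernhollow=39 → close Fernhollow (overflow 32)
  39÷1 = 39 each, +1 to first 0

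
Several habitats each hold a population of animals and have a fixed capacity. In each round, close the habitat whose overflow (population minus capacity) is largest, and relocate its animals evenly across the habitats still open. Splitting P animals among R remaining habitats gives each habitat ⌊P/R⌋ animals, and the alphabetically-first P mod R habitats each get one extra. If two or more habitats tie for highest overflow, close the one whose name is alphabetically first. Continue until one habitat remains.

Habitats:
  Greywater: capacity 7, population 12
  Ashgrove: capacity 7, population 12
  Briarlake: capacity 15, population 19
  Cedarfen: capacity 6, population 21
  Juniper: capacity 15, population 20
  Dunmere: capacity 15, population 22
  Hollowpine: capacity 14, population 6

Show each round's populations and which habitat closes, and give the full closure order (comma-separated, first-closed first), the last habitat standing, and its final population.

Closure order: Cedarfen, Dunmere, Ashgrove, Briarlake, Greywater, Juniper
Last habitat: Hollowpine with 112 animals

Round 1: Ashgrove=12 Briarlake=19 Cedarfen=21 Dunmere=22 Greywater=12 Hollowpine=6 Juniper=20 → close Cedarfen (overflow 15)
  21÷6 = 3 each, +1 to first 3
Round 2: Ashgrove=16 Briarlake=23 Dunmere=26 Greywater=15 Hollowpine=9 Juniper=23 → close Dunmere (overflow 11)
  26÷5 = 5 each, +1 to first 1
Round 3: Ashgrove=22 Briarlake=28 Greywater=20 Hollowpine=14 Juniper=28 → close Ashgrove (overflow 15)
  22÷4 = 5 each, +1 to first 2
Round 4: Briarlake=34 Greywater=26 Hollowpine=19 Juniper=33 → close Briarlake (overflow 19)
  34÷3 = 11 each, +1 to first 1
Round 5: Greywater=38 Hollowpine=30 Juniper=44 → close Greywater (overflow 31)
  38÷2 = 19 each, +1 to first 0
Round 6: Hollowpine=49 Juniper=63 → close Juniper (overflow 48)
  63÷1 = 63 each, +1 to first 0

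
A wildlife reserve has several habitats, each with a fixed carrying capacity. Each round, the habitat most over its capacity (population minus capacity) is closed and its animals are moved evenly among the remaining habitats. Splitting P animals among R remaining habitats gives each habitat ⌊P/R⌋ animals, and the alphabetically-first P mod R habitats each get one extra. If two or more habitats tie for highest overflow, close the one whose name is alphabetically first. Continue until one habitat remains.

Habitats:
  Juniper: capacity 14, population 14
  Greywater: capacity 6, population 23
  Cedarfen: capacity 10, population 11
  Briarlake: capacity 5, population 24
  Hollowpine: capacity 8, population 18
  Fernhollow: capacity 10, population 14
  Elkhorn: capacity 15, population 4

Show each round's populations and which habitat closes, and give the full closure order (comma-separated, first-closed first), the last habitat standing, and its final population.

Round 1: Briarlake=24 Cedarfen=11 Elkhorn=4 Fernhollow=14 Greywater=23 Hollowpine=18 Juniper=14 → close Briarlake (overflow 19)
  24÷6 = 4 each, +1 to first 0
Round 2: Cedarfen=15 Elkhorn=8 Fernhollow=18 Greywater=27 Hollowpine=22 Juniper=18 → close Greywater (overflow 21)
  27÷5 = 5 each, +1 to first 2
Round 3: Cedarfen=21 Elkhorn=14 Fernhollow=23 Hollowpine=27 Juniper=23 → close Hollowpine (overflow 19)
  27÷4 = 6 each, +1 to first 3
Round 4: Cedarfen=28 Elkhorn=21 Fernhollow=30 Juniper=29 → close Fernhollow (overflow 20)
  30÷3 = 10 each, +1 to first 0
Round 5: Cedarfen=38 Elkhorn=31 Juniper=39 → close Cedarfen (overflow 28)
  38÷2 = 19 each, +1 to first 0
Round 6: Elkhorn=50 Juniper=58 → close Juniper (overflow 44)
  58÷1 = 58 each, +1 to first 0

Closure order: Briarlake, Greywater, Hollowpine, Fernhollow, Cedarfen, Juniper
Last habitat: Elkhorn with 108 animals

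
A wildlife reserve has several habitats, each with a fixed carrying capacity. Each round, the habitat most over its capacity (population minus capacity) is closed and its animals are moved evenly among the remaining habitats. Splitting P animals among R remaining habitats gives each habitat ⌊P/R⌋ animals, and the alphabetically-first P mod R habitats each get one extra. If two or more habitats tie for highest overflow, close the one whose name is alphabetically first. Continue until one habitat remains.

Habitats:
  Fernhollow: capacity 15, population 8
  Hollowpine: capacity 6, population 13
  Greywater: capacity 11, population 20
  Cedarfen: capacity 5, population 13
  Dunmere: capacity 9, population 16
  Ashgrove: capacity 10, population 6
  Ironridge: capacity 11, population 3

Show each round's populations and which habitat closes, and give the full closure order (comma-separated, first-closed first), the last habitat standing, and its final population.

Round 1: Ashgrove=6 Cedarfen=13 Dunmere=16 Fernhollow=8 Greywater=20 Hollowpine=13 Ironridge=3 → close Greywater (overflow 9)
  20÷6 = 3 each, +1 to first 2
Round 2: Ashgrove=10 Cedarfen=17 Dunmere=19 Fernhollow=11 Hollowpine=16 Ironridge=6 → close Cedarfen (overflow 12)
  17÷5 = 3 each, +1 to first 2
Round 3: Ashgrove=14 Dunmere=23 Fernhollow=14 Hollowpine=19 Ironridge=9 → close Dunmere (overflow 14)
  23÷4 = 5 each, +1 to first 3
Round 4: Ashgrove=20 Fernhollow=20 Hollowpine=25 Ironridge=14 → close Hollowpine (overflow 19)
  25÷3 = 8 each, +1 to first 1
Round 5: Ashgrove=29 Fernhollow=28 Ironridge=22 → close Ashgrove (overflow 19)
  29÷2 = 14 each, +1 to first 1
Round 6: Fernhollow=43 Ironridge=36 → close Fernhollow (overflow 28)
  43÷1 = 43 each, +1 to first 0

Closure order: Greywater, Cedarfen, Dunmere, Hollowpine, Ashgrove, Fernhollow
Last habitat: Ironridge with 79 animals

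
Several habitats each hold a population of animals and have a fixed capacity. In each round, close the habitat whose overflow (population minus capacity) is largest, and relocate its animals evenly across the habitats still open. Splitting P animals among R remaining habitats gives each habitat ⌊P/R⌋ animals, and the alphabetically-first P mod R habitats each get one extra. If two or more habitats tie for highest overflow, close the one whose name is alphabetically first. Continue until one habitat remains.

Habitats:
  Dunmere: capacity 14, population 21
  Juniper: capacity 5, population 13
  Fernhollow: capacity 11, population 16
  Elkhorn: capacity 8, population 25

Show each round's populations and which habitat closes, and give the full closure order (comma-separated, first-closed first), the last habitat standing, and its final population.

Round 1: Dunmere=21 Elkhorn=25 Fernhollow=16 Juniper=13 → close Elkhorn (overflow 17)
  25÷3 = 8 each, +1 to first 1
Round 2: Dunmere=30 Fernhollow=24 Juniper=21 → close Dunmere (overflow 16)
  30÷2 = 15 each, +1 to first 0
Round 3: Fernhollow=39 Juniper=36 → close Juniper (overflow 31)
  36÷1 = 36 each, +1 to first 0

Closure order: Elkhorn, Dunmere, Juniper
Last habitat: Fernhollow with 75 animals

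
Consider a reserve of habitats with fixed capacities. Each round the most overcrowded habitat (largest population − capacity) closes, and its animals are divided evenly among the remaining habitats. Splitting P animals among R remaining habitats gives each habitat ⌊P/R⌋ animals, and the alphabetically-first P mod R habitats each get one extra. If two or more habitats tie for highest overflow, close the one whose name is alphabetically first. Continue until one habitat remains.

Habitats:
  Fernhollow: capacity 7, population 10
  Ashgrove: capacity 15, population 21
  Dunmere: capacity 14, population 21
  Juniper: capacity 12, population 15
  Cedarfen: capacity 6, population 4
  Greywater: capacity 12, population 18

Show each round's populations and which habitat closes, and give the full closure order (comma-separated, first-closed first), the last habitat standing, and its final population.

Closure order: Dunmere, Ashgrove, Greywater, Fernhollow, Juniper
Last habitat: Cedarfen with 89 animals

Round 1: Ashgrove=21 Cedarfen=4 Dunmere=21 Fernhollow=10 Greywater=18 Juniper=15 → close Dunmere (overflow 7)
  21÷5 = 4 each, +1 to first 1
Round 2: Ashgrove=26 Cedarfen=8 Fernhollow=14 Greywater=22 Juniper=19 → close Ashgrove (overflow 11)
  26÷4 = 6 each, +1 to first 2
Round 3: Cedarfen=15 Fernhollow=21 Greywater=28 Juniper=25 → close Greywater (overflow 16)
  28÷3 = 9 each, +1 to first 1
Round 4: Cedarfen=25 Fernhollow=30 Juniper=34 → close Fernhollow (overflow 23)
  30÷2 = 15 each, +1 to first 0
Round 5: Cedarfen=40 Juniper=49 → close Juniper (overflow 37)
  49÷1 = 49 each, +1 to first 0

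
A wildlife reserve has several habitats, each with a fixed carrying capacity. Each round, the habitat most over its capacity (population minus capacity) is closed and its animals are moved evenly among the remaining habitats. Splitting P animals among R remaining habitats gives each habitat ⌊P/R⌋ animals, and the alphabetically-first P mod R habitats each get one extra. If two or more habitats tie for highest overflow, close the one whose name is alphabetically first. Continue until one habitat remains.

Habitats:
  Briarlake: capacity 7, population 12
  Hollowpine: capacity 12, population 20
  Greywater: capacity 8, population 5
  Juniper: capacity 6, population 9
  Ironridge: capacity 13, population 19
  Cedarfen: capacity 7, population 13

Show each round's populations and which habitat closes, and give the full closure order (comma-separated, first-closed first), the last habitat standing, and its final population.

Round 1: Briarlake=12 Cedarfen=13 Greywater=5 Hollowpine=20 Ironridge=19 Juniper=9 → close Hollowpine (overflow 8)
  20÷5 = 4 each, +1 to first 0
Round 2: Briarlake=16 Cedarfen=17 Greywater=9 Ironridge=23 Juniper=13 → close Cedarfen (overflow 10)
  17÷4 = 4 each, +1 to first 1
Round 3: Briarlake=21 Greywater=13 Ironridge=27 Juniper=17 → close Briarlake (overflow 14)
  21÷3 = 7 each, +1 to first 0
Round 4: Greywater=20 Ironridge=34 Juniper=24 → close Ironridge (overflow 21)
  34÷2 = 17 each, +1 to first 0
Round 5: Greywater=37 Juniper=41 → close Juniper (overflow 35)
  41÷1 = 41 each, +1 to first 0

Closure order: Hollowpine, Cedarfen, Briarlake, Ironridge, Juniper
Last habitat: Greywater with 78 animals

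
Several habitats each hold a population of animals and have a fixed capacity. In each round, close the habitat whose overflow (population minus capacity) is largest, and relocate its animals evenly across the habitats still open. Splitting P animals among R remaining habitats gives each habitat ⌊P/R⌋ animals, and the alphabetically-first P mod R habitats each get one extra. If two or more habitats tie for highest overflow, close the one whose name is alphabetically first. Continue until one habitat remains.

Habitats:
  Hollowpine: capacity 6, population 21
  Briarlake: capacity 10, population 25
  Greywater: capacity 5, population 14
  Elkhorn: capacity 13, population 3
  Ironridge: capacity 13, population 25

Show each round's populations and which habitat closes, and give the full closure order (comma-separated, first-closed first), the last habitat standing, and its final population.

Round 1: Briarlake=25 Elkhorn=3 Greywater=14 Hollowpine=21 Ironridge=25 → close Briarlake (overflow 15)
  25÷4 = 6 each, +1 to first 1
Round 2: Elkhorn=10 Greywater=20 Hollowpine=27 Ironridge=31 → close Hollowpine (overflow 21)
  27÷3 = 9 each, +1 to first 0
Round 3: Elkhorn=19 Greywater=29 Ironridge=40 → close Ironridge (overflow 27)
  40÷2 = 20 each, +1 to first 0
Round 4: Elkhorn=39 Greywater=49 → close Greywater (overflow 44)
  49÷1 = 49 each, +1 to first 0

Closure order: Briarlake, Hollowpine, Ironridge, Greywater
Last habitat: Elkhorn with 88 animals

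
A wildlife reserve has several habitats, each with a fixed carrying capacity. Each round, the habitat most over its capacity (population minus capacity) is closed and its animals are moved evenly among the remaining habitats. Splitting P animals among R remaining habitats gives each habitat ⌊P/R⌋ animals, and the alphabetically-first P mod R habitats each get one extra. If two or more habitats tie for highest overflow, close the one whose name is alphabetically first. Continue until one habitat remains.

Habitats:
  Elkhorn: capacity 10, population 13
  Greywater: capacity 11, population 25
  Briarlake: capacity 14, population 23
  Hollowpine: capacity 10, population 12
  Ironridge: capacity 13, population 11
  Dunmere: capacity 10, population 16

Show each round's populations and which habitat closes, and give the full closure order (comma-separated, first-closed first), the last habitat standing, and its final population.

Closure order: Greywater, Briarlake, Dunmere, Elkhorn, Hollowpine
Last habitat: Ironridge with 100 animals

Round 1: Briarlake=23 Dunmere=16 Elkhorn=13 Greywater=25 Hollowpine=12 Ironridge=11 → close Greywater (overflow 14)
  25÷5 = 5 each, +1 to first 0
Round 2: Briarlake=28 Dunmere=21 Elkhorn=18 Hollowpine=17 Ironridge=16 → close Briarlake (overflow 14)
  28÷4 = 7 each, +1 to first 0
Round 3: Dunmere=28 Elkhorn=25 Hollowpine=24 Ironridge=23 → close Dunmere (overflow 18)
  28÷3 = 9 each, +1 to first 1
Round 4: Elkhorn=35 Hollowpine=33 Ironridge=32 → close Elkhorn (overflow 25)
  35÷2 = 17 each, +1 to first 1
Round 5: Hollowpine=51 Ironridge=49 → close Hollowpine (overflow 41)
  51÷1 = 51 each, +1 to first 0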